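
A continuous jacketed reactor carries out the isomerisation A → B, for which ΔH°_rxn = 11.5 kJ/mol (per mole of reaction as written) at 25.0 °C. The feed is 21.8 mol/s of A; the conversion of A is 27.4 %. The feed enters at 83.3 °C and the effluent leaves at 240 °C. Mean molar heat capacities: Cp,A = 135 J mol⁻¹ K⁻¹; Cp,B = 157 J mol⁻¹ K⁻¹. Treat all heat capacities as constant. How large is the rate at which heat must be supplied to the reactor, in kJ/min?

Extent of reaction ξ = 0.274 × 21.8 = 5.9732 mol/s
Reaction term: ξ·ΔH°_rxn = 5.9732 × 11.5 = 68.692 kJ/s
Sensible, feed 83.3→25 °C: -171.58 kJ/s
Outlet flows (mol/s): A 15.827, B 5.9732
Sensible, products 25→240 °C: 661 kJ/s
Q = ΔH = 558.11 kJ/s = 558.11 kW
Heat supplied = 33487 kJ/min

Q_in = 33500 kJ/min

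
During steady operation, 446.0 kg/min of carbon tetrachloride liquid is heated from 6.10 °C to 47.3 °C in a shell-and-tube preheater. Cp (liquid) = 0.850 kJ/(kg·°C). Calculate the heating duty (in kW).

Q = ṁ·Cp·ΔT = 446.0 × 0.850 × (47.3 − 6.10) = 15619 kJ/min
Converting: 15619 / 60 s = 260.32 kW

Q = 260 kW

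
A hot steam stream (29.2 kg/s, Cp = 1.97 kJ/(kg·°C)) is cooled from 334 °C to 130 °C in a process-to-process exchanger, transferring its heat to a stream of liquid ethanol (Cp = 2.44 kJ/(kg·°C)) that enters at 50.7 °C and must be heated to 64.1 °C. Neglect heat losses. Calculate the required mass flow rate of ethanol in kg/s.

Heat released by hot stream: Q = 29.2 × 1.97 × (334 − 130) = 11735 kJ/s
Energy balance on cold side (adiabatic exchanger): Q = ṁ_c·Cp_c·(T_c,out − T_c,in)
ṁ_c = 11735 / [2.44 × (64.1 − 50.7)] = 358.91 kg/s

ṁ_c = 359 kg/s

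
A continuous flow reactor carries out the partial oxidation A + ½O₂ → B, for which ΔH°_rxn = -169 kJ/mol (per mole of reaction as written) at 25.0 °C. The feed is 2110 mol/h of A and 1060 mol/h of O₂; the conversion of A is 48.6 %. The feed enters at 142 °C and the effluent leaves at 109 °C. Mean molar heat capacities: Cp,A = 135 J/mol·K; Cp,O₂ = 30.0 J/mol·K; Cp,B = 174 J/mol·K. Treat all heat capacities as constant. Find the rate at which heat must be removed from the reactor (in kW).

Extent of reaction ξ = 0.486 × 2110 = 1025.5 mol/h
Reaction term: ξ·ΔH°_rxn = 1025.5 × -169 = -173300 kJ/h
Sensible, feed 142→25 °C: -37048 kJ/h
Outlet flows (mol/h): A 1084.5, O₂ 547.27, B 1025.5
Sensible, products 25→109 °C: 28666 kJ/h
Q = ΔH = -181680 kJ/h = -50.468 kW
Heat removed = 50.468 kW

Q_out = 50.5 kW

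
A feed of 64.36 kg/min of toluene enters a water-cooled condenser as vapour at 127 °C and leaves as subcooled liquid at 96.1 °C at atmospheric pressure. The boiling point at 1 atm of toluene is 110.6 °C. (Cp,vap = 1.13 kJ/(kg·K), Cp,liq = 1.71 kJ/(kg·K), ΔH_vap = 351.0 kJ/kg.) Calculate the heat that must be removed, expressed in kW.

Q_c = 423 kW

vapour 127→110.6 °C: -18.532 kJ/kg
condensation at 110.6 °C: -351 kJ/kg
liquid 110.6→96.1 °C: -24.795 kJ/kg
Δh = -18.532 + -351 + -24.795 = -394.33 kJ/kg
Q = ṁ·Δh = 64.36 kg/min × -394.33 kJ/kg = -25379 kJ/min
|Q| = 422.98 kW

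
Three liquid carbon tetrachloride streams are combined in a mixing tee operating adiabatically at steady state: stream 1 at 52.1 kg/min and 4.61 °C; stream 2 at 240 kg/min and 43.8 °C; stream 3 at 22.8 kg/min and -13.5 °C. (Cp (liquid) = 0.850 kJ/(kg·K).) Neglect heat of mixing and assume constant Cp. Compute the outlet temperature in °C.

No heat crosses the boundary, so H_out = H_in.
Σ ṁᵢCp,ᵢTᵢ = 52.1×0.850×4.61 + 240×0.850×43.8 + 22.8×0.850×-13.5 = 8877.7
Σ ṁᵢCp,ᵢ = 52.1×0.850 + 240×0.850 + 22.8×0.850 = 267.67
T_out = 8877.7 / 267.67 = 33.167 °C

T_out = 33.2 °C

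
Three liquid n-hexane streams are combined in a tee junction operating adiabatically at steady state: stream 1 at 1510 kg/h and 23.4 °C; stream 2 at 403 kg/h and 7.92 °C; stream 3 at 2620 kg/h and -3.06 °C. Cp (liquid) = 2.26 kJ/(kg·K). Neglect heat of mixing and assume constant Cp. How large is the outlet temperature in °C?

T_out = 6.73 °C

Energy balance with Q = 0: Σ ṁᵢCp,ᵢ(T_out − Tᵢ) = 0
T_out = Σ ṁᵢCp,ᵢTᵢ / Σ ṁᵢCp,ᵢ
      = 68949 / 10245 = 6.7303 °C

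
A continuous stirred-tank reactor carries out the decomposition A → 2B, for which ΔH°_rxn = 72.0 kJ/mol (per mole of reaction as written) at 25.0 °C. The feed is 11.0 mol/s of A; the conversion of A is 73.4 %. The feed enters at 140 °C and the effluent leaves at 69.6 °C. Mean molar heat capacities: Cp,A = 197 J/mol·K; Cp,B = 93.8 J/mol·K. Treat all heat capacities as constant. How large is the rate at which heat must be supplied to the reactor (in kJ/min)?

Extent of reaction ξ = 0.734 × 11.0 = 8.074 mol/s
Reaction term: ξ·ΔH°_rxn = 8.074 × 72.0 = 581.33 kJ/s
Sensible, feed 140→25 °C: -249.21 kJ/s
Outlet flows (mol/s): A 2.926, B 16.148
Sensible, products 25→69.6 °C: 93.263 kJ/s
Q = ΔH = 425.39 kJ/s = 425.39 kW
Heat supplied = 25523 kJ/min

Q_in = 25500 kJ/min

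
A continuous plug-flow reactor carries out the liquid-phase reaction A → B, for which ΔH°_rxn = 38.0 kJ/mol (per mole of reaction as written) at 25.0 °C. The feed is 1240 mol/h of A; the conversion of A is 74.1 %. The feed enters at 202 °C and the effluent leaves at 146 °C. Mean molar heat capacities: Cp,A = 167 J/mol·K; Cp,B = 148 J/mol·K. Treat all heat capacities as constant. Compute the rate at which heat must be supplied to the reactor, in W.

Extent of reaction ξ = 0.741 × 1240 = 918.84 mol/h
Reaction term: ξ·ΔH°_rxn = 918.84 × 38.0 = 34916 kJ/h
Sensible, feed 202→25 °C: -36653 kJ/h
Outlet flows (mol/h): A 321.16, B 918.84
Sensible, products 25→146 °C: 22944 kJ/h
Q = ΔH = 21207 kJ/h = 5.8908 kW
Heat supplied = 5890.8 W

Q_in = 5890 W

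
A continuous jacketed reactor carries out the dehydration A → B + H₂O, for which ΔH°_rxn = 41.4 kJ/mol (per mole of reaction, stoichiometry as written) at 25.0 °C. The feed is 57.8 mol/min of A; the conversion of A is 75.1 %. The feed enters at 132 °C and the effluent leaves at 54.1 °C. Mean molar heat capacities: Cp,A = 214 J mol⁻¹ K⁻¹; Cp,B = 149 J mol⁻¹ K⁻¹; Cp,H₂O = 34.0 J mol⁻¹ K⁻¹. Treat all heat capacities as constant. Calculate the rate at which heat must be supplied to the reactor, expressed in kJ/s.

Extent of reaction ξ = 0.751 × 57.8 = 43.408 mol/min
Reaction term: ξ·ΔH°_rxn = 43.408 × 41.4 = 1797.1 kJ/min
Sensible, feed 132→25 °C: -1323.5 kJ/min
Outlet flows (mol/min): A 14.392, B 43.408, H₂O 43.408
Sensible, products 25→54.1 °C: 320.79 kJ/min
Q = ΔH = 794.36 kJ/min = 13.239 kW
Heat supplied = 13.239 kJ/s

Q_in = 13.2 kJ/s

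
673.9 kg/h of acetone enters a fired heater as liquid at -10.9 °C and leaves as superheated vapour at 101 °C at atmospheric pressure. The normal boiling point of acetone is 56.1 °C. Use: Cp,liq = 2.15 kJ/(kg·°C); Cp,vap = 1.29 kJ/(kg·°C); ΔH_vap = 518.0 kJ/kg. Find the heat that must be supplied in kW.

liquid -10.9→56.1 °C: 144.05 kJ/kg
vaporisation at 56.1 °C: 518 kJ/kg
vapour 56.1→101 °C: 57.921 kJ/kg
Δh = 144.05 + 518 + 57.921 = 719.97 kJ/kg
Q = ṁ·Δh = 673.9 kg/h × 719.97 kJ/kg = 485190 kJ/h
|Q| = 134.77 kW

Q = 135 kW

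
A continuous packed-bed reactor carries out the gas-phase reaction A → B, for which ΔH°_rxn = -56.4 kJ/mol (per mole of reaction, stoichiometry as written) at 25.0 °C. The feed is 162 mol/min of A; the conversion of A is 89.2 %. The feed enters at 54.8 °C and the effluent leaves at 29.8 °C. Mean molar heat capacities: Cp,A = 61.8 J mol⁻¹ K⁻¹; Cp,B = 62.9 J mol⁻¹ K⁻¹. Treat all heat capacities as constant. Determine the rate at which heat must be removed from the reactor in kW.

Q_out = 140 kW

Extent of reaction ξ = 0.892 × 162 = 144.5 mol/min
Reaction term: ξ·ΔH°_rxn = 144.5 × -56.4 = -8150 kJ/min
Sensible, feed 54.8→25 °C: -298.35 kJ/min
Outlet flows (mol/min): A 17.496, B 144.5
Sensible, products 25→29.8 °C: 48.819 kJ/min
Q = ΔH = -8399.6 kJ/min = -139.99 kW
Heat removed = 139.99 kW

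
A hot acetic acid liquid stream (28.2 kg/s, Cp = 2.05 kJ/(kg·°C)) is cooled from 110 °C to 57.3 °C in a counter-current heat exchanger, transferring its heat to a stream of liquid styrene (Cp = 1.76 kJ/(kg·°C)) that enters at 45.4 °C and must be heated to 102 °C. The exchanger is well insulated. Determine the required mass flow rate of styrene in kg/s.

Heat released by hot stream: Q = 28.2 × 2.05 × (110 − 57.3) = 3046.6 kJ/s
Energy balance on cold side (adiabatic exchanger): Q = ṁ_c·Cp_c·(T_c,out − T_c,in)
ṁ_c = 3046.6 / [1.76 × (102 − 45.4)] = 30.583 kg/s

ṁ_c = 30.6 kg/s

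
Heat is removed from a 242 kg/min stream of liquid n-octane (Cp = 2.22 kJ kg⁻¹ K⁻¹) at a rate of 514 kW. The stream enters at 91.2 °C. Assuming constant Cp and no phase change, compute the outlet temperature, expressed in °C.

T_out = 33.8 °C

Q = 514 kW = 30840 kJ/min
ΔT = Q/(ṁ·Cp) = 30840/(242×2.22) = 57.405 K
T_out = 91.2 − 57.405 = 33.795 °C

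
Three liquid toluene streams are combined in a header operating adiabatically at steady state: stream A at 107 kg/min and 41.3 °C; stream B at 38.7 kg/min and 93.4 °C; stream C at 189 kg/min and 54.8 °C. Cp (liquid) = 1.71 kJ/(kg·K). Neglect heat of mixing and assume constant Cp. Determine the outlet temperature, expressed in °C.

Adiabatic, steady state ⇒ Σ ṁᵢCp,ᵢ(T_out − Tᵢ) = 0
Σ ṁᵢCp,ᵢTᵢ = 107×1.71×41.3 + 38.7×1.71×93.4 + 189×1.71×54.8 = 31448
Σ ṁᵢCp,ᵢ = 107×1.71 + 38.7×1.71 + 189×1.71 = 572.34
T_out = 31448 / 572.34 = 54.947 °C

T_out = 54.9 °C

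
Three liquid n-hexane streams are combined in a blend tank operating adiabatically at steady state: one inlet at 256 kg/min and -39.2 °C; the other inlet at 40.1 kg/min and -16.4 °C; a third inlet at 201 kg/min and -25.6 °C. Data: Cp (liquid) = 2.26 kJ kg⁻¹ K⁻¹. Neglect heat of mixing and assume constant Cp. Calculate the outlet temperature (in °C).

Energy balance with Q = 0: Σ ṁᵢCp,ᵢ(T_out − Tᵢ) = 0
Σ ṁᵢCp,ᵢTᵢ = 256×2.26×-39.2 + 40.1×2.26×-16.4 + 201×2.26×-25.6 = -35795
Σ ṁᵢCp,ᵢ = 256×2.26 + 40.1×2.26 + 201×2.26 = 1123.4
T_out = -35795 / 1123.4 = -31.862 °C

T_out = -31.9 °C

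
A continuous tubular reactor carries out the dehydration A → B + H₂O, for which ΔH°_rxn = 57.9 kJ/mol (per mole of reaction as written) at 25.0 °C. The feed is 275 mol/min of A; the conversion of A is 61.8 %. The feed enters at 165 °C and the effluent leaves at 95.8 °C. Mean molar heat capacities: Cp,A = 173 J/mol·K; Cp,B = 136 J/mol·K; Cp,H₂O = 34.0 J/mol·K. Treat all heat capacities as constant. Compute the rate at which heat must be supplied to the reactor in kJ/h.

Q_in = 391000 kJ/h

Extent of reaction ξ = 0.618 × 275 = 169.95 mol/min
Reaction term: ξ·ΔH°_rxn = 169.95 × 57.9 = 9840.1 kJ/min
Sensible, feed 165→25 °C: -6660.5 kJ/min
Outlet flows (mol/min): A 105.05, B 169.95, H₂O 169.95
Sensible, products 25→95.8 °C: 3332.2 kJ/min
Q = ΔH = 6511.8 kJ/min = 108.53 kW
Heat supplied = 390710 kJ/h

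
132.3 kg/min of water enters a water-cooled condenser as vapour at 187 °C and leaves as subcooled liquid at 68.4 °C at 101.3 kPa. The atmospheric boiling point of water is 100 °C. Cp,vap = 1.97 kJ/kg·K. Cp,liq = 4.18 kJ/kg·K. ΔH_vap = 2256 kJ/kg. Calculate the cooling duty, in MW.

Q_c = 5.64 MW

vapour 187→100 °C: -171.39 kJ/kg
condensation at 100 °C: -2256 kJ/kg
liquid 100→68.4 °C: -132.09 kJ/kg
Δh = -171.39 + -2256 + -132.09 = -2559.5 kJ/kg
Q = ṁ·Δh = 132.3 kg/min × -2559.5 kJ/kg = -338620 kJ/min
|Q| = 5643.6 kW = 5.6436 MW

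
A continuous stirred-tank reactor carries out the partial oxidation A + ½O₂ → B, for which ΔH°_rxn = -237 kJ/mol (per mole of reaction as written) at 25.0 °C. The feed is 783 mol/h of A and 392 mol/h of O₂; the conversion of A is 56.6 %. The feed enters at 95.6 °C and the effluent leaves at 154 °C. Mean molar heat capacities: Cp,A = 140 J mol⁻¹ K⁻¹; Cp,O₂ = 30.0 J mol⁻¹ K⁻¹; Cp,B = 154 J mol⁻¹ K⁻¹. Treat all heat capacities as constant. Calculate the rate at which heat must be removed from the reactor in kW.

Q_out = 27.2 kW

Extent of reaction ξ = 0.566 × 783 = 443.18 mol/h
Reaction term: ξ·ΔH°_rxn = 443.18 × -237 = -105030 kJ/h
Sensible, feed 95.6→25 °C: -8569.4 kJ/h
Outlet flows (mol/h): A 339.82, O₂ 170.41, B 443.18
Sensible, products 25→154 °C: 15601 kJ/h
Q = ΔH = -98002 kJ/h = -27.223 kW
Heat removed = 27.223 kW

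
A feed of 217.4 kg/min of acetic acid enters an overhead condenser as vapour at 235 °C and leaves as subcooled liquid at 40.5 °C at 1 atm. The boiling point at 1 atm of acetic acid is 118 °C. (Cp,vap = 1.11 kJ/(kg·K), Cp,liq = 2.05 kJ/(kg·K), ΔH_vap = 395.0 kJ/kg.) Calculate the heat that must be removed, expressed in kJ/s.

Q_c = 2480 kJ/s

vapour 235→118 °C: -129.87 kJ/kg
condensation at 118 °C: -395 kJ/kg
liquid 118→40.5 °C: -158.88 kJ/kg
Δh = -129.87 + -395 + -158.88 = -683.75 kJ/kg
Q = ṁ·Δh = 217.4 kg/min × -683.75 kJ/kg = -148650 kJ/min
|Q| = 2477.4 kW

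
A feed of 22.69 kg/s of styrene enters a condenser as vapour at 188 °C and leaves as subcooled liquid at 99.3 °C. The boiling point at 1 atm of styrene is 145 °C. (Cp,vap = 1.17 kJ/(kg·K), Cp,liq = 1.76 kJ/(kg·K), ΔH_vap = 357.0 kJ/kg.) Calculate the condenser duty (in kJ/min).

Q_c = 664000 kJ/min

vapour 188→145 °C: -50.31 kJ/kg
condensation at 145 °C: -357 kJ/kg
liquid 145→99.3 °C: -80.432 kJ/kg
Δh = -50.31 + -357 + -80.432 = -487.74 kJ/kg
Q = ṁ·Δh = 22.69 kg/s × -487.74 kJ/kg = -11067 kJ/s
|Q| = 11067 kW = 664010 kJ/min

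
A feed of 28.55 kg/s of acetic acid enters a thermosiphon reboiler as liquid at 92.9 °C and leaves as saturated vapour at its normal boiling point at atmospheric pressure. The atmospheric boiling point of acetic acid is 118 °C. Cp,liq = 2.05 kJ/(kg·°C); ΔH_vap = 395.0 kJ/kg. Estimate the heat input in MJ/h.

Q = 45900 MJ/h

liquid 92.9→118 °C: 51.455 kJ/kg
vaporisation at 118 °C: 395 kJ/kg
Δh = 51.455 + 395 = 446.45 kJ/kg
Q = ṁ·Δh = 28.55 kg/s × 446.45 kJ/kg = 12746 kJ/s
|Q| = 12746 kW = 45887 MJ/h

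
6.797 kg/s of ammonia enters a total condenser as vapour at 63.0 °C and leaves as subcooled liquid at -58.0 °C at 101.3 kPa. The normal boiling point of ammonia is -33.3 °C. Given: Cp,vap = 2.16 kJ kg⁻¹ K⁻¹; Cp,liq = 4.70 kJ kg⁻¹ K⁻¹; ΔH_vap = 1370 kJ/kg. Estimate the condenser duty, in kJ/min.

Q_c = 691000 kJ/min

vapour 63.0→-33.3 °C: -208.01 kJ/kg
condensation at -33.3 °C: -1370 kJ/kg
liquid -33.3→-58.0 °C: -116.09 kJ/kg
Δh = -208.01 + -1370 + -116.09 = -1694.1 kJ/kg
Q = ṁ·Δh = 6.797 kg/s × -1694.1 kJ/kg = -11515 kJ/s
|Q| = 11515 kW = 690890 kJ/min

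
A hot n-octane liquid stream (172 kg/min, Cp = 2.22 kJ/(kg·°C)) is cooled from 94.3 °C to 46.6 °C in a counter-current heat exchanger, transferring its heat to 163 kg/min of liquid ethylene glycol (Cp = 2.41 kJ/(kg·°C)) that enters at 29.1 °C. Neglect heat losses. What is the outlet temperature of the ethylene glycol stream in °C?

T_c,out = 75.5 °C

Heat released by hot stream: Q = 172 × 2.22 × (94.3 − 46.6) = 18214 kJ/min
Energy balance on cold side (adiabatic exchanger): Q = ṁ_c·Cp_c·(T_c,out − T_c,in)
T_c,out = 29.1 + 18214/(163 × 2.41) = 75.466 °C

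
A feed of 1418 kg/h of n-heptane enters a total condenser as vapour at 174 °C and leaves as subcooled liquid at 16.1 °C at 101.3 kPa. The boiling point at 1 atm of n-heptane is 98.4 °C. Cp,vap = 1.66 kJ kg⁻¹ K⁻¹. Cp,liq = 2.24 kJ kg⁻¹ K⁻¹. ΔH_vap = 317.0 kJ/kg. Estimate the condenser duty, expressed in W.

Q_c = 247000 W

vapour 174→98.4 °C: -125.5 kJ/kg
condensation at 98.4 °C: -317 kJ/kg
liquid 98.4→16.1 °C: -184.35 kJ/kg
Δh = -125.5 + -317 + -184.35 = -626.85 kJ/kg
Q = ṁ·Δh = 1418 kg/h × -626.85 kJ/kg = -888870 kJ/h
|Q| = 246.91 kW = 246910 W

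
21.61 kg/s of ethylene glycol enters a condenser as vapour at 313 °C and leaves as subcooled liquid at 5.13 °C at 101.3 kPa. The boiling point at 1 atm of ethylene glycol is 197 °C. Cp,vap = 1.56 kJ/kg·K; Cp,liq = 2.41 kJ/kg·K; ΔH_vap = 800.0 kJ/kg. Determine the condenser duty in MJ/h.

vapour 313→197 °C: -180.96 kJ/kg
condensation at 197 °C: -800 kJ/kg
liquid 197→5.13 °C: -462.41 kJ/kg
Δh = -180.96 + -800 + -462.41 = -1443.4 kJ/kg
Q = ṁ·Δh = 21.61 kg/s × -1443.4 kJ/kg = -31191 kJ/s
|Q| = 31191 kW = 112290 MJ/h

Q_c = 112000 MJ/h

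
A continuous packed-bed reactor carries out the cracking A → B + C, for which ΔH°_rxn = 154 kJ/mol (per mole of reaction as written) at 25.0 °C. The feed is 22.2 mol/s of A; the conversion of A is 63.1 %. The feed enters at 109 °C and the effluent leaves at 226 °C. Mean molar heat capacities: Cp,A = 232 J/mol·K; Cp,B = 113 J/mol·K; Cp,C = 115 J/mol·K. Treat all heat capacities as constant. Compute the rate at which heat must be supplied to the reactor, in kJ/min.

Q_in = 165000 kJ/min

Extent of reaction ξ = 0.631 × 22.2 = 14.008 mol/s
Reaction term: ξ·ΔH°_rxn = 14.008 × 154 = 2157.3 kJ/s
Sensible, feed 109→25 °C: -432.63 kJ/s
Outlet flows (mol/s): A 8.1918, B 14.008, C 14.008
Sensible, products 25→226 °C: 1024 kJ/s
Q = ΔH = 2748.6 kJ/s = 2748.6 kW
Heat supplied = 164920 kJ/min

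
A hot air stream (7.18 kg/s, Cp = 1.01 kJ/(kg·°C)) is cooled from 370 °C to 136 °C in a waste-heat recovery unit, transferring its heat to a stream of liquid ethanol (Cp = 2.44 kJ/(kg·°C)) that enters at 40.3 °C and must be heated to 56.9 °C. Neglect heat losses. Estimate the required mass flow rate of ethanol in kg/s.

ṁ_c = 41.9 kg/s

Heat released by hot stream: Q = 7.18 × 1.01 × (370 − 136) = 1696.9 kJ/s
Energy balance on cold side (adiabatic exchanger): Q = ṁ_c·Cp_c·(T_c,out − T_c,in)
ṁ_c = 1696.9 / [2.44 × (56.9 − 40.3)] = 41.895 kg/s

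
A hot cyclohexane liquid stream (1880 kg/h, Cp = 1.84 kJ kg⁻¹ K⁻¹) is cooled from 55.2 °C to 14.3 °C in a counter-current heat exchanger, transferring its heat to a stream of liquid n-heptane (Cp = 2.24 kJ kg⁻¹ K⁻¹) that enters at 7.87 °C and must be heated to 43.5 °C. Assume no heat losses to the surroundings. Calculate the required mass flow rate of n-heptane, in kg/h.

ṁ_c = 1770 kg/h

Heat released by hot stream: Q = 1880 × 1.84 × (55.2 − 14.3) = 141480 kJ/h
Energy balance on cold side (adiabatic exchanger): Q = ṁ_c·Cp_c·(T_c,out − T_c,in)
ṁ_c = 141480 / [2.24 × (43.5 − 7.87)] = 1772.7 kg/h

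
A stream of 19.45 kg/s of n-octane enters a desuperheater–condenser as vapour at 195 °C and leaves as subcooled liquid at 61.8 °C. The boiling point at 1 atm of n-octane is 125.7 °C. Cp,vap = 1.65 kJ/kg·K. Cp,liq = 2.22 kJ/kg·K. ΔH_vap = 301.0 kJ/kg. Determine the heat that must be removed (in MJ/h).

Q_c = 39000 MJ/h

vapour 195→125.7 °C: -114.34 kJ/kg
condensation at 125.7 °C: -301 kJ/kg
liquid 125.7→61.8 °C: -141.86 kJ/kg
Δh = -114.34 + -301 + -141.86 = -557.2 kJ/kg
Q = ṁ·Δh = 19.45 kg/s × -557.2 kJ/kg = -10838 kJ/s
|Q| = 10838 kW = 39015 MJ/h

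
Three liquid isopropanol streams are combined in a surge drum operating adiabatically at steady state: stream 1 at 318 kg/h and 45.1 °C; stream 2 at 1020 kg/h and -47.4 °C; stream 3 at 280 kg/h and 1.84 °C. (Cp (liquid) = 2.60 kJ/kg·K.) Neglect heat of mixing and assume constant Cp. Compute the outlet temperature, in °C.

T_out = -20.7 °C

No heat crosses the boundary, so H_out = H_in.
T_out = Σ ṁᵢCp,ᵢTᵢ / Σ ṁᵢCp,ᵢ
      = -87077 / 4206.8 = -20.699 °C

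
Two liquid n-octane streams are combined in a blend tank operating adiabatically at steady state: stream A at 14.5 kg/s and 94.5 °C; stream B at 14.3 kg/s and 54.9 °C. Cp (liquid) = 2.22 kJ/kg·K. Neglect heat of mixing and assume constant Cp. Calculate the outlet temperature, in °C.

T_out = 74.8 °C

No heat crosses the boundary, so H_out = H_in.
Σ ṁᵢCp,ᵢTᵢ = 14.5×2.22×94.5 + 14.3×2.22×54.9 = 4784.8
Σ ṁᵢCp,ᵢ = 14.5×2.22 + 14.3×2.22 = 63.936
T_out = 4784.8 / 63.936 = 74.837 °C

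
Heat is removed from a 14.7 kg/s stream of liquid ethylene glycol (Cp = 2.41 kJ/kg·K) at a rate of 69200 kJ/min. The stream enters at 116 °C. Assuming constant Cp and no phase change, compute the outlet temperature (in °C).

Q = 69200 kJ/min = 1153.3 kJ/s
ΔT = Q/(ṁ·Cp) = 1153.3/(14.7×2.41) = 32.555 K
T_out = 116 − 32.555 = 83.445 °C

T_out = 83.4 °C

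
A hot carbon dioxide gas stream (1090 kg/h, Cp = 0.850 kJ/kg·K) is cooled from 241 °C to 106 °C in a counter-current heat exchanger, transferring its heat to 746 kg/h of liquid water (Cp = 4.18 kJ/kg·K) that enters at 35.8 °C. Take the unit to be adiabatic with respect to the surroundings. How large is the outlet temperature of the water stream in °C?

Heat released by hot stream: Q = 1090 × 0.850 × (241 − 106) = 125080 kJ/h
Energy balance on cold side (adiabatic exchanger): Q = ṁ_c·Cp_c·(T_c,out − T_c,in)
T_c,out = 35.8 + 125080/(746 × 4.18) = 75.911 °C

T_c,out = 75.9 °C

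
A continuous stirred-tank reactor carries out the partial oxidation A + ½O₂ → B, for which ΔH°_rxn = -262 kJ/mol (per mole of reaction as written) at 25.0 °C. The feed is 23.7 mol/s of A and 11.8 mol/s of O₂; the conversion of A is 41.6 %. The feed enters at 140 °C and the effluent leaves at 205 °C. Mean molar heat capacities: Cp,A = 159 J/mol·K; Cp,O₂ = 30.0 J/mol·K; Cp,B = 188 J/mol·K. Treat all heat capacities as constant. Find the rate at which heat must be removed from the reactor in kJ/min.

Q_out = 137000 kJ/min

Extent of reaction ξ = 0.416 × 23.7 = 9.8592 mol/s
Reaction term: ξ·ΔH°_rxn = 9.8592 × -262 = -2583.1 kJ/s
Sensible, feed 140→25 °C: -474.06 kJ/s
Outlet flows (mol/s): A 13.841, O₂ 6.8704, B 9.8592
Sensible, products 25→205 °C: 766.86 kJ/s
Q = ΔH = -2290.3 kJ/s = -2290.3 kW
Heat removed = 137420 kJ/min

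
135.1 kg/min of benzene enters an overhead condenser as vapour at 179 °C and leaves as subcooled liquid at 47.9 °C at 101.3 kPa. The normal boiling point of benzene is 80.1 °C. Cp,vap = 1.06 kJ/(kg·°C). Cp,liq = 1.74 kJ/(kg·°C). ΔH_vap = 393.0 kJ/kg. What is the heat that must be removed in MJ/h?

vapour 179→80.1 °C: -104.83 kJ/kg
condensation at 80.1 °C: -393 kJ/kg
liquid 80.1→47.9 °C: -56.028 kJ/kg
Δh = -104.83 + -393 + -56.028 = -553.86 kJ/kg
Q = ṁ·Δh = 135.1 kg/min × -553.86 kJ/kg = -74827 kJ/min
|Q| = 1247.1 kW = 4489.6 MJ/h

Q_c = 4490 MJ/h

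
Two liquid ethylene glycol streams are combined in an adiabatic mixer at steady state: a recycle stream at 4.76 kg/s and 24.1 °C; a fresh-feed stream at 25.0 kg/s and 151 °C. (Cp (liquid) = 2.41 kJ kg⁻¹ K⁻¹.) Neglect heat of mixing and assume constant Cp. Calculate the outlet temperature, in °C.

T_out = 131 °C

Energy balance with Q = 0: Σ ṁᵢCp,ᵢ(T_out − Tᵢ) = 0
Σ ṁᵢCp,ᵢTᵢ = 4.76×2.41×24.1 + 25.0×2.41×151 = 9374.2
Σ ṁᵢCp,ᵢ = 4.76×2.41 + 25.0×2.41 = 71.722
T_out = 9374.2 / 71.722 = 130.7 °C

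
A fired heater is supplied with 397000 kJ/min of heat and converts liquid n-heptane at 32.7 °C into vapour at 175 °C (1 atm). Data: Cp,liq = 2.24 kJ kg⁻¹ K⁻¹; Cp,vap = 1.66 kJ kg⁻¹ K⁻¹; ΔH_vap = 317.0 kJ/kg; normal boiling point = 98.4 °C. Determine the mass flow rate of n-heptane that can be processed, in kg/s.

Δh = 2.24×(98.4−32.7) + 317.0 + 1.66×(175−98.4) = 591.32 kJ/kg
Q = 397000 kJ/min = 6616.7 kJ/s = 6616.7 kJ/s
ṁ = Q/Δh = 6616.7 / 591.32 = 11.19 kg/s

ṁ = 11.2 kg/s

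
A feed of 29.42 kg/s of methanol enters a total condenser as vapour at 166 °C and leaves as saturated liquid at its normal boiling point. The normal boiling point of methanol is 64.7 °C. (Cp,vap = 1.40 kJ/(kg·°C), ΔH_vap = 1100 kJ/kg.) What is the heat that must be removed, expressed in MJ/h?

vapour 166→64.7 °C: -141.82 kJ/kg
condensation at 64.7 °C: -1100 kJ/kg
Δh = -141.82 + -1100 = -1241.8 kJ/kg
Q = ṁ·Δh = 29.42 kg/s × -1241.8 kJ/kg = -36534 kJ/s
|Q| = 36534 kW = 131520 MJ/h

Q_c = 132000 MJ/h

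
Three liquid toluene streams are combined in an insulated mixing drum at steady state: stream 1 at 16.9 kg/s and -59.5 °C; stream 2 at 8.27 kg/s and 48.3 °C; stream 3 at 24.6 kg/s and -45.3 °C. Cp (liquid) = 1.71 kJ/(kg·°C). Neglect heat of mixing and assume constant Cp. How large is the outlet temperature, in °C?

Adiabatic, steady state ⇒ Σ ṁᵢCp,ᵢ(T_out − Tᵢ) = 0
Σ ṁᵢCp,ᵢTᵢ = 16.9×1.71×-59.5 + 8.27×1.71×48.3 + 24.6×1.71×-45.3 = -2942
Σ ṁᵢCp,ᵢ = 16.9×1.71 + 8.27×1.71 + 24.6×1.71 = 85.107
T_out = -2942 / 85.107 = -34.569 °C

T_out = -34.6 °C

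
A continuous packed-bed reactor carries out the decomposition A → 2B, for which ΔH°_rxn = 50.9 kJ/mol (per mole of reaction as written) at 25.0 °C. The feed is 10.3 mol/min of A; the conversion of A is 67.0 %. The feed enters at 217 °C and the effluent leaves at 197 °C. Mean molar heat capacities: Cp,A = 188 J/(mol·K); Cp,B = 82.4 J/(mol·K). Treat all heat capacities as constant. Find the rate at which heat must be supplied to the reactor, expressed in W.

Extent of reaction ξ = 0.670 × 10.3 = 6.901 mol/min
Reaction term: ξ·ΔH°_rxn = 6.901 × 50.9 = 351.26 kJ/min
Sensible, feed 217→25 °C: -371.79 kJ/min
Outlet flows (mol/min): A 3.399, B 13.802
Sensible, products 25→197 °C: 305.52 kJ/min
Q = ΔH = 285 kJ/min = 4.7499 kW
Heat supplied = 4749.9 W

Q_in = 4750 W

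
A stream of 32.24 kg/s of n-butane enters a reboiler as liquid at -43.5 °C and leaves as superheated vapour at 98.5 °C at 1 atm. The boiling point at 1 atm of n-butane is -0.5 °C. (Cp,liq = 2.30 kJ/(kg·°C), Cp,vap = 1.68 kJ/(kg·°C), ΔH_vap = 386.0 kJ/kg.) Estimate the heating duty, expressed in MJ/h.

liquid -43.5→-0.5 °C: 98.9 kJ/kg
vaporisation at -0.5 °C: 386 kJ/kg
vapour -0.5→98.5 °C: 166.32 kJ/kg
Δh = 98.9 + 386 + 166.32 = 651.22 kJ/kg
Q = ṁ·Δh = 32.24 kg/s × 651.22 kJ/kg = 20995 kJ/s
|Q| = 20995 kW = 75583 MJ/h

Q = 75600 MJ/h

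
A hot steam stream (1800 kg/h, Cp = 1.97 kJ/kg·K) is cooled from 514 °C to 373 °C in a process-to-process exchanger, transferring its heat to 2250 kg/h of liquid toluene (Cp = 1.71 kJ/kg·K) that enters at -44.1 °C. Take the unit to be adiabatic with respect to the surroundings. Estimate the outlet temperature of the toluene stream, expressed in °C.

Heat released by hot stream: Q = 1800 × 1.97 × (514 − 373) = 499990 kJ/h
Energy balance on cold side (adiabatic exchanger): Q = ṁ_c·Cp_c·(T_c,out − T_c,in)
T_c,out = -44.1 + 499990/(2250 × 1.71) = 85.851 °C

T_c,out = 85.9 °C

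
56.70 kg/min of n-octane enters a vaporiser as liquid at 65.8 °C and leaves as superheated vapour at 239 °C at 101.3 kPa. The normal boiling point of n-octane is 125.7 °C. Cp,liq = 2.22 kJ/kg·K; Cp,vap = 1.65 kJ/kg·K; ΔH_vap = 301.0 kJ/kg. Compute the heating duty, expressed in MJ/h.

Q = 2110 MJ/h

liquid 65.8→125.7 °C: 132.98 kJ/kg
vaporisation at 125.7 °C: 301 kJ/kg
vapour 125.7→239 °C: 186.94 kJ/kg
Δh = 132.98 + 301 + 186.94 = 620.92 kJ/kg
Q = ṁ·Δh = 56.70 kg/min × 620.92 kJ/kg = 35206 kJ/min
|Q| = 586.77 kW = 2112.4 MJ/h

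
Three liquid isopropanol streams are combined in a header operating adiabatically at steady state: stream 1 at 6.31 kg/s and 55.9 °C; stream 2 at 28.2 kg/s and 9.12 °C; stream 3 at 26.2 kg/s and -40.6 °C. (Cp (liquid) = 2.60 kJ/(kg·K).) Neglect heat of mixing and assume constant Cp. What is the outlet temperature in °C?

No heat crosses the boundary, so H_out = H_in.
Σ ṁᵢCp,ᵢTᵢ = 6.31×2.60×55.9 + 28.2×2.60×9.12 + 26.2×2.60×-40.6 = -1179.9
Σ ṁᵢCp,ᵢ = 6.31×2.60 + 28.2×2.60 + 26.2×2.60 = 157.85
T_out = -1179.9 / 157.85 = -7.475 °C

T_out = -7.47 °C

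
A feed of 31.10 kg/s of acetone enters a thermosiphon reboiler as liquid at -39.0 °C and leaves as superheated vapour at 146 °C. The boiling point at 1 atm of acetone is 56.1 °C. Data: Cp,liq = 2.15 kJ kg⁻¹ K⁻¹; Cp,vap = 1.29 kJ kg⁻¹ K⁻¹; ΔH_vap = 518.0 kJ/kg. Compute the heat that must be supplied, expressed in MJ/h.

liquid -39.0→56.1 °C: 204.46 kJ/kg
vaporisation at 56.1 °C: 518 kJ/kg
vapour 56.1→146 °C: 115.97 kJ/kg
Δh = 204.46 + 518 + 115.97 = 838.44 kJ/kg
Q = ṁ·Δh = 31.10 kg/s × 838.44 kJ/kg = 26075 kJ/s
|Q| = 26075 kW = 93871 MJ/h

Q = 93900 MJ/h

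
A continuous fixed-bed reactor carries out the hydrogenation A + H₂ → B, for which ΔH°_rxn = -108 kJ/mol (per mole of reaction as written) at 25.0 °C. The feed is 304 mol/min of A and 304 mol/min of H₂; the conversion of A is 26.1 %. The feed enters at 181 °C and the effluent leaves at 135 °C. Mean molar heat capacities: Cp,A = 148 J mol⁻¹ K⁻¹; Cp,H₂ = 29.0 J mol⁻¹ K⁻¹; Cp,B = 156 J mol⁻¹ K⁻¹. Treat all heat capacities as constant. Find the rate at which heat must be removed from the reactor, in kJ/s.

Q_out = 187 kJ/s

Extent of reaction ξ = 0.261 × 304 = 79.344 mol/min
Reaction term: ξ·ΔH°_rxn = 79.344 × -108 = -8569.2 kJ/min
Sensible, feed 181→25 °C: -8394 kJ/min
Outlet flows (mol/min): A 224.66, H₂ 224.66, B 79.344
Sensible, products 25→135 °C: 5735.6 kJ/min
Q = ΔH = -11228 kJ/min = -187.13 kW
Heat removed = 187.13 kJ/s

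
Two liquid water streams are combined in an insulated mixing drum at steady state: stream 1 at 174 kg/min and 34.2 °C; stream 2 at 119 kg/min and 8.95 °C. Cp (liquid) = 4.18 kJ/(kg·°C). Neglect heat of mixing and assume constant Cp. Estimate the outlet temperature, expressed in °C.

Adiabatic, steady state ⇒ Σ ṁᵢCp,ᵢ(T_out − Tᵢ) = 0
Σ ṁᵢCp,ᵢTᵢ = 174×4.18×34.2 + 119×4.18×8.95 = 29326
Σ ṁᵢCp,ᵢ = 174×4.18 + 119×4.18 = 1224.7
T_out = 29326 / 1224.7 = 23.945 °C

T_out = 23.9 °C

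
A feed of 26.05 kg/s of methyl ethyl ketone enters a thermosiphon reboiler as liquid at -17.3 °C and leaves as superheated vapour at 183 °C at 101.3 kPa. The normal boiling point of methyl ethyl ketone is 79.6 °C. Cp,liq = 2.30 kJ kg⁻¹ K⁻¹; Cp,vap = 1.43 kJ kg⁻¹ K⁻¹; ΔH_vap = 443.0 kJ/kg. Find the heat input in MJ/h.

liquid -17.3→79.6 °C: 222.87 kJ/kg
vaporisation at 79.6 °C: 443 kJ/kg
vapour 79.6→183 °C: 147.86 kJ/kg
Δh = 222.87 + 443 + 147.86 = 813.73 kJ/kg
Q = ṁ·Δh = 26.05 kg/s × 813.73 kJ/kg = 21198 kJ/s
|Q| = 21198 kW = 76312 MJ/h

Q = 76300 MJ/h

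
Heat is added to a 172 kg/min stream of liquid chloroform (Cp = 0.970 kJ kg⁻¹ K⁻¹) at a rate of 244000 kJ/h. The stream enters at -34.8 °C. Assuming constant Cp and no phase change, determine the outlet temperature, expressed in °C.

Q = 244000 kJ/h = 4066.7 kJ/min
ΔT = Q/(ṁ·Cp) = 4066.7/(172×0.970) = 24.375 K
T_out = -34.8 + 24.375 = -10.425 °C

T_out = -10.4 °C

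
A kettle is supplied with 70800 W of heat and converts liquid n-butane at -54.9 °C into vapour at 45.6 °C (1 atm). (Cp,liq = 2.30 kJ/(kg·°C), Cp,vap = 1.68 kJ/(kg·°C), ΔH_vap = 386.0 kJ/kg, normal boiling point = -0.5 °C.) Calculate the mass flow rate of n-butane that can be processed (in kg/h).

Δh = 2.30×(-0.5−-54.9) + 386.0 + 1.68×(45.6−-0.5) = 588.57 kJ/kg
Q = 70800 W = 70.8 kJ/s = 254880 kJ/h
ṁ = Q/Δh = 254880 / 588.57 = 433.05 kg/h

ṁ = 433 kg/h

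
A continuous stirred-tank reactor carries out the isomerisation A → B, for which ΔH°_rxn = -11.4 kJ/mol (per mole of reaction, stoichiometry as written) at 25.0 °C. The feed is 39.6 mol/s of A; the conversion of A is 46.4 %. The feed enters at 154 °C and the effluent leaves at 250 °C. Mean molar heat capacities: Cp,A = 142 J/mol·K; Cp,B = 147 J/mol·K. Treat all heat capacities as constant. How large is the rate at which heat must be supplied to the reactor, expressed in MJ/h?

Q_in = 1260 MJ/h

Extent of reaction ξ = 0.464 × 39.6 = 18.374 mol/s
Reaction term: ξ·ΔH°_rxn = 18.374 × -11.4 = -209.47 kJ/s
Sensible, feed 154→25 °C: -725.39 kJ/s
Outlet flows (mol/s): A 21.226, B 18.374
Sensible, products 25→250 °C: 1285.9 kJ/s
Q = ΔH = 351.03 kJ/s = 351.03 kW
Heat supplied = 1263.7 MJ/h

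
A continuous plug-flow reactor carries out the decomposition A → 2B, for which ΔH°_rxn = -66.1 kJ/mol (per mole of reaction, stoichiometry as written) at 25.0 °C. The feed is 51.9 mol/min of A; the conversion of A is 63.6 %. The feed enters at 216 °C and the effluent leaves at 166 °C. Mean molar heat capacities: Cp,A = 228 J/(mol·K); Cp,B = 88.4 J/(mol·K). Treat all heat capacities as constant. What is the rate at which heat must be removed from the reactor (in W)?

Q_out = 50200 W

Extent of reaction ξ = 0.636 × 51.9 = 33.008 mol/min
Reaction term: ξ·ΔH°_rxn = 33.008 × -66.1 = -2181.9 kJ/min
Sensible, feed 216→25 °C: -2260.1 kJ/min
Outlet flows (mol/min): A 18.892, B 66.017
Sensible, products 25→166 °C: 1430.2 kJ/min
Q = ΔH = -3011.8 kJ/min = -50.197 kW
Heat removed = 50197 W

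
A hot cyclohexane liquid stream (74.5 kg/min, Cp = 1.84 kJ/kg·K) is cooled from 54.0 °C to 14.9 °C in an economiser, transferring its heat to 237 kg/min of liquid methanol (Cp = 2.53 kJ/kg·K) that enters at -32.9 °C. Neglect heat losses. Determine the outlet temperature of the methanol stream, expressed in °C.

Heat released by hot stream: Q = 74.5 × 1.84 × (54.0 − 14.9) = 5359.8 kJ/min
Energy balance on cold side (adiabatic exchanger): Q = ṁ_c·Cp_c·(T_c,out − T_c,in)
T_c,out = -32.9 + 5359.8/(237 × 2.53) = -23.961 °C

T_c,out = -24.0 °C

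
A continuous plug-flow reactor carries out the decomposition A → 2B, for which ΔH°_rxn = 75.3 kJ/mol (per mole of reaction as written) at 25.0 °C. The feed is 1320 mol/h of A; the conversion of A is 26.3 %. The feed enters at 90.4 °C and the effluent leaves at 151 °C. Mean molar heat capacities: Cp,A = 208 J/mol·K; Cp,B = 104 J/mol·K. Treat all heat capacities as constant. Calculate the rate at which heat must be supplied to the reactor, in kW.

Q_in = 11.9 kW

Extent of reaction ξ = 0.263 × 1320 = 347.16 mol/h
Reaction term: ξ·ΔH°_rxn = 347.16 × 75.3 = 26141 kJ/h
Sensible, feed 90.4→25 °C: -17956 kJ/h
Outlet flows (mol/h): A 972.84, B 694.32
Sensible, products 25→151 °C: 34595 kJ/h
Q = ΔH = 42779 kJ/h = 11.883 kW
Heat supplied = 11.883 kW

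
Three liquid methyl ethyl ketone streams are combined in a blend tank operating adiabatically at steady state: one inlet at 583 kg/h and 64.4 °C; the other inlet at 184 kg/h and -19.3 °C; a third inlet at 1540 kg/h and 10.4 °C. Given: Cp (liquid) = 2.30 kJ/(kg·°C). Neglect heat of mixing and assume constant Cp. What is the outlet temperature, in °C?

T_out = 21.7 °C

Adiabatic, steady state ⇒ Σ ṁᵢCp,ᵢ(T_out − Tᵢ) = 0
T_out = Σ ṁᵢCp,ᵢTᵢ / Σ ṁᵢCp,ᵢ
      = 115020 / 5306.1 = 21.678 °C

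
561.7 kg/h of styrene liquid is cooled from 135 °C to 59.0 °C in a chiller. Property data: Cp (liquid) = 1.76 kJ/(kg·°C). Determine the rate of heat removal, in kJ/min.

Q_c = 1250 kJ/min

Q = ṁ·Cp·ΔT = 561.7 × 1.76 × (59.0 − 135) = -75133 kJ/h
Converting: 75133 / 3600 s = 20.87 kW
Cooling duty = 1252.2 kJ/min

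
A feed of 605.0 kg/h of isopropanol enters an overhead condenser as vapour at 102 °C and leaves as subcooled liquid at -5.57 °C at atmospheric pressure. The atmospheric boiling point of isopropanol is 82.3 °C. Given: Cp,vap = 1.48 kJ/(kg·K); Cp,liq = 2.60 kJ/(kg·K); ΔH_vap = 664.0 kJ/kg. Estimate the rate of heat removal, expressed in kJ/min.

vapour 102→82.3 °C: -29.156 kJ/kg
condensation at 82.3 °C: -664 kJ/kg
liquid 82.3→-5.57 °C: -228.46 kJ/kg
Δh = -29.156 + -664 + -228.46 = -921.62 kJ/kg
Q = ṁ·Δh = 605.0 kg/h × -921.62 kJ/kg = -557580 kJ/h
|Q| = 154.88 kW = 9293 kJ/min

Q_c = 9290 kJ/min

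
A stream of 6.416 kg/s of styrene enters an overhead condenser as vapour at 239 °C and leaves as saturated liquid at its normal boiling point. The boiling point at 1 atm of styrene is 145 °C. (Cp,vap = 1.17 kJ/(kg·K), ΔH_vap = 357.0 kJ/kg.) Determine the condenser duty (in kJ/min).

Q_c = 180000 kJ/min

vapour 239→145 °C: -109.98 kJ/kg
condensation at 145 °C: -357 kJ/kg
Δh = -109.98 + -357 = -466.98 kJ/kg
Q = ṁ·Δh = 6.416 kg/s × -466.98 kJ/kg = -2996.1 kJ/s
|Q| = 2996.1 kW = 179770 kJ/min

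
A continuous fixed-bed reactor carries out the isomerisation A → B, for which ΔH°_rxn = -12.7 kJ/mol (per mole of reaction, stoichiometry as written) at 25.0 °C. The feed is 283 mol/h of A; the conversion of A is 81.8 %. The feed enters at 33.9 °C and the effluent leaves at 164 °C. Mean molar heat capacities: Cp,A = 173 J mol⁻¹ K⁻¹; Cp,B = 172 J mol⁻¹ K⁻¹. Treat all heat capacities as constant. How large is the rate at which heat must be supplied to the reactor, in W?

Extent of reaction ξ = 0.818 × 283 = 231.49 mol/h
Reaction term: ξ·ΔH°_rxn = 231.49 × -12.7 = -2940 kJ/h
Sensible, feed 33.9→25 °C: -435.74 kJ/h
Outlet flows (mol/h): A 51.506, B 231.49
Sensible, products 25→164 °C: 6773.1 kJ/h
Q = ΔH = 3397.4 kJ/h = 0.94373 kW
Heat supplied = 943.73 W

Q_in = 944 W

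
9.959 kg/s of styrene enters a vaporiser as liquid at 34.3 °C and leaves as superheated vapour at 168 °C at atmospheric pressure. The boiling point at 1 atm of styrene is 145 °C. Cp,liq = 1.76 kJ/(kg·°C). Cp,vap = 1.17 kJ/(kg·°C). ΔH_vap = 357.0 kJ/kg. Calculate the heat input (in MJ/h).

liquid 34.3→145 °C: 194.83 kJ/kg
vaporisation at 145 °C: 357 kJ/kg
vapour 145→168 °C: 26.91 kJ/kg
Δh = 194.83 + 357 + 26.91 = 578.74 kJ/kg
Q = ṁ·Δh = 9.959 kg/s × 578.74 kJ/kg = 5763.7 kJ/s
|Q| = 5763.7 kW = 20749 MJ/h

Q = 20700 MJ/h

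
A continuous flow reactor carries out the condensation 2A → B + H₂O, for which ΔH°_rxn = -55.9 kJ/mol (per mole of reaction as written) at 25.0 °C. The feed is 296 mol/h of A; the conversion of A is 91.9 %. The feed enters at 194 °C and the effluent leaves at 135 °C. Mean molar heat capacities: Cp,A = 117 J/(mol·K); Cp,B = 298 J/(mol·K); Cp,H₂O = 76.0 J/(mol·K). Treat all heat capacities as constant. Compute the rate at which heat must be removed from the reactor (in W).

Q_out = 2100 W

Extent of reaction ξ = 0.919 × 296 / 2 = 136.01 mol/h
Reaction term: ξ·ΔH°_rxn = 136.01 × -55.9 = -7603.1 kJ/h
Sensible, feed 194→25 °C: -5852.8 kJ/h
Outlet flows (mol/h): A 23.976, B 136.01, H₂O 136.01
Sensible, products 25→135 °C: 5904.1 kJ/h
Q = ΔH = -7551.8 kJ/h = -2.0977 kW
Heat removed = 2097.7 W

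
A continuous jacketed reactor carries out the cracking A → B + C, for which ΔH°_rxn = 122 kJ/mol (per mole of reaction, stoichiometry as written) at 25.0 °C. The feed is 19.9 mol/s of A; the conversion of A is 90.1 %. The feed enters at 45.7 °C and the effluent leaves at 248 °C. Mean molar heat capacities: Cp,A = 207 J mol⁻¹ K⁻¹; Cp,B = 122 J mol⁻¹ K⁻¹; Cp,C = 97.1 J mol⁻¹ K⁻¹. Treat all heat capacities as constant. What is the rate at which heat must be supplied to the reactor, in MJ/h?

Q_in = 11000 MJ/h

Extent of reaction ξ = 0.901 × 19.9 = 17.93 mol/s
Reaction term: ξ·ΔH°_rxn = 17.93 × 122 = 2187.4 kJ/s
Sensible, feed 45.7→25 °C: -85.27 kJ/s
Outlet flows (mol/s): A 1.9701, B 17.93, C 17.93
Sensible, products 25→248 °C: 966.98 kJ/s
Q = ΔH = 3069.2 kJ/s = 3069.2 kW
Heat supplied = 11049 MJ/h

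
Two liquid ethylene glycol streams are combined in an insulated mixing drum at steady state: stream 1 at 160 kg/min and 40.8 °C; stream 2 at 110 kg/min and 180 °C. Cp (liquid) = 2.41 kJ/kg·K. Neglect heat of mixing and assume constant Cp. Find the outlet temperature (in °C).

T_out = 97.5 °C

No heat crosses the boundary, so H_out = H_in.
Σ ṁᵢCp,ᵢTᵢ = 160×2.41×40.8 + 110×2.41×180 = 63450
Σ ṁᵢCp,ᵢ = 160×2.41 + 110×2.41 = 650.7
T_out = 63450 / 650.7 = 97.511 °C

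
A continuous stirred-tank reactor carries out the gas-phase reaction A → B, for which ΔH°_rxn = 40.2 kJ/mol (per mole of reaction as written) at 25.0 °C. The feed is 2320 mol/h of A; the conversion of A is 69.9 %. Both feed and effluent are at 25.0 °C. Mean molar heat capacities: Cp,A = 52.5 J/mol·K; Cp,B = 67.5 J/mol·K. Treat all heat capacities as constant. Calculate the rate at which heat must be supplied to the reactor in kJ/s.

Extent of reaction ξ = 0.699 × 2320 = 1621.7 mol/h
Reaction term: ξ·ΔH°_rxn = 1621.7 × 40.2 = 65192 kJ/h
Q = ΔH = 65192 kJ/h = 18.109 kW
Heat supplied = 18.109 kJ/s

Q_in = 18.1 kJ/s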